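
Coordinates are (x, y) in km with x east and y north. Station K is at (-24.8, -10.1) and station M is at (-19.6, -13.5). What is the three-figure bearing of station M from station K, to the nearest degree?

Δeast = -19.6 − -24.8 = 5.20; Δnorth = -13.5 − -10.1 = -3.40.
Bearing = atan2(Δeast, Δnorth) mod 360° = 123.18° ≈ 123°.

123°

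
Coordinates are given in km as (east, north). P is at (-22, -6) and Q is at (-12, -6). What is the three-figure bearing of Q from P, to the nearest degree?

Δeast = -12 − -22 = 10.00; Δnorth = -6 − -6 = 0.00.
Bearing = atan2(Δeast, Δnorth) mod 360° = 90.00° ≈ 090°.

090°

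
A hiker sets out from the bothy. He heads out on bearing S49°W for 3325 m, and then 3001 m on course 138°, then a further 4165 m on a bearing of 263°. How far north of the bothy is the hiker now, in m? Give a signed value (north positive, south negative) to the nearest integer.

-4919 m

Leg 1 (S49°W, 3325 m): east 3325 sin 229° = -2509.41, north 3325 cos 229° = -2181.40
Leg 2 (138°, 3001 m): east 3001 sin 138° = 2008.06, north 3001 cos 138° = -2230.18
Leg 3 (263°, 4165 m): east 4165 sin 263° = -4133.95, north 4165 cos 263° = -507.59
Net north component: -4919.16 m.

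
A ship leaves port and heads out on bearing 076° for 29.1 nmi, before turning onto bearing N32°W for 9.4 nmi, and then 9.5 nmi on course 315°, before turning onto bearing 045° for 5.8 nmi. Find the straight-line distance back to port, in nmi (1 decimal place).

Leg 1 (076°, 29.1 nmi): east 29.1 sin 76° = 28.24, north 29.1 cos 76° = 7.04
Leg 2 (N32°W, 9.4 nmi): east 9.4 sin 328° = -4.98, north 9.4 cos 328° = 7.97
Leg 3 (315°, 9.5 nmi): east 9.5 sin 315° = -6.72, north 9.5 cos 315° = 6.72
Leg 4 (045°, 5.8 nmi): east 5.8 sin 45° = 4.10, north 5.8 cos 45° = 4.10
Net: 20.64 east, 25.83 north. Distance = √((20.64)² + (25.83)²) = 33.063 nmi.

33.1 nmi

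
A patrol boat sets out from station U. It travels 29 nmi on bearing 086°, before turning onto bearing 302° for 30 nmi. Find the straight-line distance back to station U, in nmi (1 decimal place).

18.3 nmi

Leg 1 (086°, 29 nmi): east 29 sin 86° = 28.93, north 29 cos 86° = 2.02
Leg 2 (302°, 30 nmi): east 30 sin 302° = -25.44, north 30 cos 302° = 15.90
Net: 3.49 east, 17.92 north. Distance = √((3.49)² + (17.92)²) = 18.257 nmi.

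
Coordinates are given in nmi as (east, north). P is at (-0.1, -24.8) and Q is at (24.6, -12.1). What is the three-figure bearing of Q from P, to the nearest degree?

063°

Δeast = 24.6 − -0.1 = 24.70; Δnorth = -12.1 − -24.8 = 12.70.
Bearing = atan2(Δeast, Δnorth) mod 360° = 62.79° ≈ 063°.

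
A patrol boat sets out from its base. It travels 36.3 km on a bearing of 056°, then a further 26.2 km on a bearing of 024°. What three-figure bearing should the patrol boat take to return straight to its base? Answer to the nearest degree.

Leg 1 (056°, 36.3 km): east 36.3 sin 56° = 30.09, north 36.3 cos 56° = 20.30
Leg 2 (024°, 26.2 km): east 26.2 sin 24° = 10.66, north 26.2 cos 24° = 23.93
Net displacement: 40.75 east, 44.23 north. Direction back to start is (-40.75, -44.23): bearing = atan2(-40.75, -44.23) mod 360° = 222.65° ≈ 223°.

223°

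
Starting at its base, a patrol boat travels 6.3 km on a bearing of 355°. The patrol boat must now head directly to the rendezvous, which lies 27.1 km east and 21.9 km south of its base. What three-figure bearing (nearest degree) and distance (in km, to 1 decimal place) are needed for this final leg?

136°, 39.5 km

Leg 1 (355°, 6.3 km): east 6.3 sin 355° = -0.55, north 6.3 cos 355° = 6.28
Current position: (-0.55, 6.28). Target: (27.1, -21.9). Remaining: Δeast = 27.65, Δnorth = -28.18.
Bearing = atan2(27.65, -28.18) mod 360° = 135.54°; distance = √((27.65)² + (-28.18)²) = 39.476 km.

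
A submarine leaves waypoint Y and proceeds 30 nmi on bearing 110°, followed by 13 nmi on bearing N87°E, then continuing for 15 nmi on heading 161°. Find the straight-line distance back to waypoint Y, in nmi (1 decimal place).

51.8 nmi

Leg 1 (110°, 30 nmi): east 30 sin 110° = 28.19, north 30 cos 110° = -10.26
Leg 2 (N87°E, 13 nmi): east 13 sin 87° = 12.98, north 13 cos 87° = 0.68
Leg 3 (161°, 15 nmi): east 15 sin 161° = 4.88, north 15 cos 161° = -14.18
Net: 46.06 east, -23.76 north. Distance = √((46.06)² + (-23.76)²) = 51.825 nmi.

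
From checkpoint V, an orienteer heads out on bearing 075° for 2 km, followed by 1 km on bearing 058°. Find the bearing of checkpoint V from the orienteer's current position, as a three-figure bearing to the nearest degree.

Leg 1 (075°, 2 km): east 2 sin 75° = 1.93, north 2 cos 75° = 0.52
Leg 2 (058°, 1 km): east 1 sin 58° = 0.85, north 1 cos 58° = 0.53
Net displacement: 2.78 east, 1.05 north. Direction back to start is (-2.78, -1.05): bearing = atan2(-2.78, -1.05) mod 360° = 249.35° ≈ 249°.

249°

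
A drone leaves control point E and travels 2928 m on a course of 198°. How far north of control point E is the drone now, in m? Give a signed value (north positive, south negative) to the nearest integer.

Leg 1 (198°, 2928 m): east 2928 sin 198° = -904.80, north 2928 cos 198° = -2784.69
Net north component: -2784.69 m.

-2785 m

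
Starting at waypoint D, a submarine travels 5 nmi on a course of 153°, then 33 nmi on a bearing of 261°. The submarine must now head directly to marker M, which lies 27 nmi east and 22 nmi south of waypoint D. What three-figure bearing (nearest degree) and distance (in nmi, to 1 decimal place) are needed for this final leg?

102°, 58.6 nmi

Leg 1 (153°, 5 nmi): east 5 sin 153° = 2.27, north 5 cos 153° = -4.46
Leg 2 (261°, 33 nmi): east 33 sin 261° = -32.59, north 33 cos 261° = -5.16
Current position: (-30.32, -9.62). Target: (27, -22). Remaining: Δeast = 57.32, Δnorth = -12.38.
Bearing = atan2(57.32, -12.38) mod 360° = 102.19°; distance = √((57.32)² + (-12.38)²) = 58.646 nmi.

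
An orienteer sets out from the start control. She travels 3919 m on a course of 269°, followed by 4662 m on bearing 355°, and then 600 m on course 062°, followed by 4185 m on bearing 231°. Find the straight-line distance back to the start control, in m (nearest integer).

Leg 1 (269°, 3919 m): east 3919 sin 269° = -3918.40, north 3919 cos 269° = -68.40
Leg 2 (355°, 4662 m): east 4662 sin 355° = -406.32, north 4662 cos 355° = 4644.26
Leg 3 (062°, 600 m): east 600 sin 62° = 529.77, north 600 cos 62° = 281.68
Leg 4 (231°, 4185 m): east 4185 sin 231° = -3252.36, north 4185 cos 231° = -2633.71
Net: -7047.31 east, 2223.84 north. Distance = √((-7047.31)² + (2223.84)²) = 7389.861 m.

7390 m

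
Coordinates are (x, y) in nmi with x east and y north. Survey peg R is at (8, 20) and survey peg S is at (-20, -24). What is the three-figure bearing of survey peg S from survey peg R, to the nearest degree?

Δeast = -20 − 8 = -28.00; Δnorth = -24 − 20 = -44.00.
Bearing = atan2(Δeast, Δnorth) mod 360° = 212.47° ≈ 212°.

212°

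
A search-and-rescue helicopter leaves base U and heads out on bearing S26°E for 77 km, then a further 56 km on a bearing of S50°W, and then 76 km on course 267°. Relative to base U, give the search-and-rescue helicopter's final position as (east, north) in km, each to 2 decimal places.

(-85.04, -109.18)

Leg 1 (S26°E, 77 km): east 77 sin 154° = 33.75, north 77 cos 154° = -69.21
Leg 2 (S50°W, 56 km): east 56 sin 230° = -42.90, north 56 cos 230° = -36.00
Leg 3 (267°, 76 km): east 76 sin 267° = -75.90, north 76 cos 267° = -3.98
Summing: -85.04 km east, -109.18 km north → (-85.04, -109.18).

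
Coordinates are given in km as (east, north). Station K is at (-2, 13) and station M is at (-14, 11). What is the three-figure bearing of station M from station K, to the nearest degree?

261°

Δeast = -14 − -2 = -12.00; Δnorth = 11 − 13 = -2.00.
Bearing = atan2(Δeast, Δnorth) mod 360° = 260.54° ≈ 261°.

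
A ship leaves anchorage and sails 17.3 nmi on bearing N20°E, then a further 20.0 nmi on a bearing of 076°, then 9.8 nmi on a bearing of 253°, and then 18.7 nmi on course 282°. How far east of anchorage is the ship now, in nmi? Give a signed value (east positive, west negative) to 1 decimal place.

-2.3 nmi

Leg 1 (N20°E, 17.3 nmi): east 17.3 sin 20° = 5.92, north 17.3 cos 20° = 16.26
Leg 2 (076°, 20.0 nmi): east 20.0 sin 76° = 19.41, north 20.0 cos 76° = 4.84
Leg 3 (253°, 9.8 nmi): east 9.8 sin 253° = -9.37, north 9.8 cos 253° = -2.87
Leg 4 (282°, 18.7 nmi): east 18.7 sin 282° = -18.29, north 18.7 cos 282° = 3.89
Net east component: -2.34 nmi.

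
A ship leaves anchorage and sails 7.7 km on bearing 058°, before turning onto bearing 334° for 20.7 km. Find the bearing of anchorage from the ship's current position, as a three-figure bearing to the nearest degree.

Leg 1 (058°, 7.7 km): east 7.7 sin 58° = 6.53, north 7.7 cos 58° = 4.08
Leg 2 (334°, 20.7 km): east 20.7 sin 334° = -9.07, north 20.7 cos 334° = 18.61
Net displacement: -2.54 east, 22.69 north. Direction back to start is (2.54, -22.69): bearing = atan2(2.54, -22.69) mod 360° = 173.60° ≈ 174°.

174°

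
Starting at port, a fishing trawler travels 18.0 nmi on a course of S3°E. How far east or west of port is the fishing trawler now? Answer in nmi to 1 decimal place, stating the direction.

0.9 nmi east

Leg 1 (S3°E, 18.0 nmi): east 18.0 sin 177° = 0.94, north 18.0 cos 177° = -17.98
Net east component: 0.94 nmi.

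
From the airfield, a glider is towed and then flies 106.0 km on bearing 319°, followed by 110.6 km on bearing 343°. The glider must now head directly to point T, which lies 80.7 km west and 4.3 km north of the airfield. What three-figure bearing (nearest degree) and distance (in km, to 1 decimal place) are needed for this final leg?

Leg 1 (319°, 106.0 km): east 106.0 sin 319° = -69.54, north 106.0 cos 319° = 80.00
Leg 2 (343°, 110.6 km): east 110.6 sin 343° = -32.34, north 110.6 cos 343° = 105.77
Current position: (-101.88, 185.77). Target: (-80.7, 4.3). Remaining: Δeast = 21.18, Δnorth = -181.47.
Bearing = atan2(21.18, -181.47) mod 360° = 173.34°; distance = √((21.18)² + (-181.47)²) = 182.698 km.

173°, 182.7 km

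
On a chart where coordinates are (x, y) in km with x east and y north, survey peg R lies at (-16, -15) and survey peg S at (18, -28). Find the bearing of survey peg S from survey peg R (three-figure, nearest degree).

Δeast = 18 − -16 = 34.00; Δnorth = -28 − -15 = -13.00.
Bearing = atan2(Δeast, Δnorth) mod 360° = 110.92° ≈ 111°.

111°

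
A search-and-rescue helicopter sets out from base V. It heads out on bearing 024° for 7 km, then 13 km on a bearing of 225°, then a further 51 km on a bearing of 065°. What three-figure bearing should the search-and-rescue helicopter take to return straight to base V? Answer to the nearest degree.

245°

Leg 1 (024°, 7 km): east 7 sin 24° = 2.85, north 7 cos 24° = 6.39
Leg 2 (225°, 13 km): east 13 sin 225° = -9.19, north 13 cos 225° = -9.19
Leg 3 (065°, 51 km): east 51 sin 65° = 46.22, north 51 cos 65° = 21.55
Net displacement: 39.88 east, 18.76 north. Direction back to start is (-39.88, -18.76): bearing = atan2(-39.88, -18.76) mod 360° = 244.81° ≈ 245°.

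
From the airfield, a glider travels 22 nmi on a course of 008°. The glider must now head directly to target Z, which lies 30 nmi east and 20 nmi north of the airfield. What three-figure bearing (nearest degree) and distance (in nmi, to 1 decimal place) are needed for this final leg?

094°, 27.0 nmi

Leg 1 (008°, 22 nmi): east 22 sin 8° = 3.06, north 22 cos 8° = 21.79
Current position: (3.06, 21.79). Target: (30, 20). Remaining: Δeast = 26.94, Δnorth = -1.79.
Bearing = atan2(26.94, -1.79) mod 360° = 93.79°; distance = √((26.94)² + (-1.79)²) = 26.997 nmi.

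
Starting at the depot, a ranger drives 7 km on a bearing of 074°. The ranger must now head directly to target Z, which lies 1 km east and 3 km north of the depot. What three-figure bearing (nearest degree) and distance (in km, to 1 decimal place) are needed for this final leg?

281°, 5.8 km

Leg 1 (074°, 7 km): east 7 sin 74° = 6.73, north 7 cos 74° = 1.93
Current position: (6.73, 1.93). Target: (1, 3). Remaining: Δeast = -5.73, Δnorth = 1.07.
Bearing = atan2(-5.73, 1.07) mod 360° = 280.58°; distance = √((-5.73)² + (1.07)²) = 5.828 km.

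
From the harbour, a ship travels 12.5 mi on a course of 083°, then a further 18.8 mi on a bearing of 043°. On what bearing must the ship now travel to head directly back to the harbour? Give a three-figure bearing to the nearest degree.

239°

Leg 1 (083°, 12.5 mi): east 12.5 sin 83° = 12.41, north 12.5 cos 83° = 1.52
Leg 2 (043°, 18.8 mi): east 18.8 sin 43° = 12.82, north 18.8 cos 43° = 13.75
Net displacement: 25.23 east, 15.27 north. Direction back to start is (-25.23, -15.27): bearing = atan2(-25.23, -15.27) mod 360° = 238.81° ≈ 239°.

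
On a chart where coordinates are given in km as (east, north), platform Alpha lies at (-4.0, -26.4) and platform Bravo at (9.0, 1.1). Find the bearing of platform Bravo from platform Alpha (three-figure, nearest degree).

Δeast = 9.0 − -4.0 = 13.00; Δnorth = 1.1 − -26.4 = 27.50.
Bearing = atan2(Δeast, Δnorth) mod 360° = 25.30° ≈ 025°.

025°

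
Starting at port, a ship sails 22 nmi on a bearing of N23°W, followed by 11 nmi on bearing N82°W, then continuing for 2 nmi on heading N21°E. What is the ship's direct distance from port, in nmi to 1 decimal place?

Leg 1 (N23°W, 22 nmi): east 22 sin 337° = -8.60, north 22 cos 337° = 20.25
Leg 2 (N82°W, 11 nmi): east 11 sin 278° = -10.89, north 11 cos 278° = 1.53
Leg 3 (N21°E, 2 nmi): east 2 sin 21° = 0.72, north 2 cos 21° = 1.87
Net: -18.77 east, 23.65 north. Distance = √((-18.77)² + (23.65)²) = 30.194 nmi.

30.2 nmi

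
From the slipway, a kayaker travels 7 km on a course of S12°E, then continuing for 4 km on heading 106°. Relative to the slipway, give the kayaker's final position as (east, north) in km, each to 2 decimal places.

(5.30, -7.95)

Leg 1 (S12°E, 7 km): east 7 sin 168° = 1.46, north 7 cos 168° = -6.85
Leg 2 (106°, 4 km): east 4 sin 106° = 3.85, north 4 cos 106° = -1.10
Summing: 5.30 km east, -7.95 km north → (5.30, -7.95).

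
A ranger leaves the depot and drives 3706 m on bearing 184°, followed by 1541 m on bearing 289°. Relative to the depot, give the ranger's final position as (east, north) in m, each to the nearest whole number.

(-1716, -3195)

Leg 1 (184°, 3706 m): east 3706 sin 184° = -258.52, north 3706 cos 184° = -3696.97
Leg 2 (289°, 1541 m): east 1541 sin 289° = -1457.04, north 1541 cos 289° = 501.70
Summing: -1715.56 m east, -3195.27 m north → (-1716, -3195).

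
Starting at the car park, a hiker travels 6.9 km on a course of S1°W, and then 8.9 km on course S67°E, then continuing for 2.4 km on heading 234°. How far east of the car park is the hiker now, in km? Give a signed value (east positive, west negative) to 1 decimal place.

6.1 km

Leg 1 (S1°W, 6.9 km): east 6.9 sin 181° = -0.12, north 6.9 cos 181° = -6.90
Leg 2 (S67°E, 8.9 km): east 8.9 sin 113° = 8.19, north 8.9 cos 113° = -3.48
Leg 3 (234°, 2.4 km): east 2.4 sin 234° = -1.94, north 2.4 cos 234° = -1.41
Net east component: 6.13 km.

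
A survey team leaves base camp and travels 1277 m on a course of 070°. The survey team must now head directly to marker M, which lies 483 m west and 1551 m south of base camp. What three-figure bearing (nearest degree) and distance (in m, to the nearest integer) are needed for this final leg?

220°, 2605 m

Leg 1 (070°, 1277 m): east 1277 sin 70° = 1199.99, north 1277 cos 70° = 436.76
Current position: (1199.99, 436.76). Target: (-483, -1551). Remaining: Δeast = -1682.99, Δnorth = -1987.76.
Bearing = atan2(-1682.99, -1987.76) mod 360° = 220.25°; distance = √((-1682.99)² + (-1987.76)²) = 2604.541 m.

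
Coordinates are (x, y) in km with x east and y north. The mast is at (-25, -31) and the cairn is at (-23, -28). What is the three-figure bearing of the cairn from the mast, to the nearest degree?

034°

Δeast = -23 − -25 = 2.00; Δnorth = -28 − -31 = 3.00.
Bearing = atan2(Δeast, Δnorth) mod 360° = 33.69° ≈ 034°.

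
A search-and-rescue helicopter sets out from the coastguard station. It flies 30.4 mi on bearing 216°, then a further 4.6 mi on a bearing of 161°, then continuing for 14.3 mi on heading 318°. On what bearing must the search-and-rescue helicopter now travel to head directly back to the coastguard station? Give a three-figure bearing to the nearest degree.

Leg 1 (216°, 30.4 mi): east 30.4 sin 216° = -17.87, north 30.4 cos 216° = -24.59
Leg 2 (161°, 4.6 mi): east 4.6 sin 161° = 1.50, north 4.6 cos 161° = -4.35
Leg 3 (318°, 14.3 mi): east 14.3 sin 318° = -9.57, north 14.3 cos 318° = 10.63
Net displacement: -25.94 east, -18.32 north. Direction back to start is (25.94, 18.32): bearing = atan2(25.94, 18.32) mod 360° = 54.77° ≈ 055°.

055°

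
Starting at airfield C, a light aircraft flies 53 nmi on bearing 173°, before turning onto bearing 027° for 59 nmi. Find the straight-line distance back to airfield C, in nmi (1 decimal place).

33.2 nmi

Leg 1 (173°, 53 nmi): east 53 sin 173° = 6.46, north 53 cos 173° = -52.60
Leg 2 (027°, 59 nmi): east 59 sin 27° = 26.79, north 59 cos 27° = 52.57
Net: 33.24 east, -0.04 north. Distance = √((33.24)² + (-0.04)²) = 33.245 nmi.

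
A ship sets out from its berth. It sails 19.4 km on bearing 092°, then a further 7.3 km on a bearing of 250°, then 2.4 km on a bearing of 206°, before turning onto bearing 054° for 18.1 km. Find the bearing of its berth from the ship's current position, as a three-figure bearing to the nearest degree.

259°

Leg 1 (092°, 19.4 km): east 19.4 sin 92° = 19.39, north 19.4 cos 92° = -0.68
Leg 2 (250°, 7.3 km): east 7.3 sin 250° = -6.86, north 7.3 cos 250° = -2.50
Leg 3 (206°, 2.4 km): east 2.4 sin 206° = -1.05, north 2.4 cos 206° = -2.16
Leg 4 (054°, 18.1 km): east 18.1 sin 54° = 14.64, north 18.1 cos 54° = 10.64
Net displacement: 26.12 east, 5.31 north. Direction back to start is (-26.12, -5.31): bearing = atan2(-26.12, -5.31) mod 360° = 258.51° ≈ 259°.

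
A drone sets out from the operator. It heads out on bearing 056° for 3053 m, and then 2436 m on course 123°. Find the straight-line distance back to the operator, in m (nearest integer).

Leg 1 (056°, 3053 m): east 3053 sin 56° = 2531.05, north 3053 cos 56° = 1707.22
Leg 2 (123°, 2436 m): east 2436 sin 123° = 2043.00, north 2436 cos 123° = -1326.74
Net: 4574.05 east, 380.48 north. Distance = √((4574.05)² + (380.48)²) = 4589.850 m.

4590 m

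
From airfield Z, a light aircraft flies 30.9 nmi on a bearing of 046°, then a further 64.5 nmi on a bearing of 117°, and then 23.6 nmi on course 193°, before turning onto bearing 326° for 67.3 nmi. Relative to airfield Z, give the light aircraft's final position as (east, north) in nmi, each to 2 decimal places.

(36.75, 24.98)

Leg 1 (046°, 30.9 nmi): east 30.9 sin 46° = 22.23, north 30.9 cos 46° = 21.46
Leg 2 (117°, 64.5 nmi): east 64.5 sin 117° = 57.47, north 64.5 cos 117° = -29.28
Leg 3 (193°, 23.6 nmi): east 23.6 sin 193° = -5.31, north 23.6 cos 193° = -23.00
Leg 4 (326°, 67.3 nmi): east 67.3 sin 326° = -37.63, north 67.3 cos 326° = 55.79
Summing: 36.75 nmi east, 24.98 nmi north → (36.75, 24.98).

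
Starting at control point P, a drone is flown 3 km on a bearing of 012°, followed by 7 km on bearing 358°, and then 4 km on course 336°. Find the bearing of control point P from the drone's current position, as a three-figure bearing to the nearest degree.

Leg 1 (012°, 3 km): east 3 sin 12° = 0.62, north 3 cos 12° = 2.93
Leg 2 (358°, 7 km): east 7 sin 358° = -0.24, north 7 cos 358° = 7.00
Leg 3 (336°, 4 km): east 4 sin 336° = -1.63, north 4 cos 336° = 3.65
Net displacement: -1.25 east, 13.58 north. Direction back to start is (1.25, -13.58): bearing = atan2(1.25, -13.58) mod 360° = 174.75° ≈ 175°.

175°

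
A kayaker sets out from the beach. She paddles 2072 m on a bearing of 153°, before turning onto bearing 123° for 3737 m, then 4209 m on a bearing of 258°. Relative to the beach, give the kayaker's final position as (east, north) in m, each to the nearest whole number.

Leg 1 (153°, 2072 m): east 2072 sin 153° = 940.67, north 2072 cos 153° = -1846.17
Leg 2 (123°, 3737 m): east 3737 sin 123° = 3134.11, north 3737 cos 123° = -2035.32
Leg 3 (258°, 4209 m): east 4209 sin 258° = -4117.02, north 4209 cos 258° = -875.10
Summing: -42.24 m east, -4756.58 m north → (-42, -4757).

(-42, -4757)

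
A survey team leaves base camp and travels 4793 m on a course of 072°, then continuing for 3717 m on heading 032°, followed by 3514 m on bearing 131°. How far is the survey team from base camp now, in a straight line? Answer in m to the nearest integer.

Leg 1 (072°, 4793 m): east 4793 sin 72° = 4558.41, north 4793 cos 72° = 1481.12
Leg 2 (032°, 3717 m): east 3717 sin 32° = 1969.71, north 3717 cos 32° = 3152.19
Leg 3 (131°, 3514 m): east 3514 sin 131° = 2652.05, north 3514 cos 131° = -2305.39
Net: 9180.17 east, 2327.92 north. Distance = √((9180.17)² + (2327.92)²) = 9470.734 m.

9471 m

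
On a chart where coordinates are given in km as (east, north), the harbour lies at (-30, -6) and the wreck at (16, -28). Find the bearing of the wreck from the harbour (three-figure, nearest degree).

116°

Δeast = 16 − -30 = 46.00; Δnorth = -28 − -6 = -22.00.
Bearing = atan2(Δeast, Δnorth) mod 360° = 115.56° ≈ 116°.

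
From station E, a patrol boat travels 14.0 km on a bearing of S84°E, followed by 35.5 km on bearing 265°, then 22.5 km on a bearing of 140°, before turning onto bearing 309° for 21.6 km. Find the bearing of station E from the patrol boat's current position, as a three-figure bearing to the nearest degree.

Leg 1 (S84°E, 14.0 km): east 14.0 sin 96° = 13.92, north 14.0 cos 96° = -1.46
Leg 2 (265°, 35.5 km): east 35.5 sin 265° = -35.36, north 35.5 cos 265° = -3.09
Leg 3 (140°, 22.5 km): east 22.5 sin 140° = 14.46, north 22.5 cos 140° = -17.24
Leg 4 (309°, 21.6 km): east 21.6 sin 309° = -16.79, north 21.6 cos 309° = 13.59
Net displacement: -23.77 east, -8.20 north. Direction back to start is (23.77, 8.20): bearing = atan2(23.77, 8.20) mod 360° = 70.96° ≈ 071°.

071°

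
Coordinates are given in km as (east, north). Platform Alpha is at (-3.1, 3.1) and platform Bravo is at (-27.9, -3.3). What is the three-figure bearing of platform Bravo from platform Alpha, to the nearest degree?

256°

Δeast = -27.9 − -3.1 = -24.80; Δnorth = -3.3 − 3.1 = -6.40.
Bearing = atan2(Δeast, Δnorth) mod 360° = 255.53° ≈ 256°.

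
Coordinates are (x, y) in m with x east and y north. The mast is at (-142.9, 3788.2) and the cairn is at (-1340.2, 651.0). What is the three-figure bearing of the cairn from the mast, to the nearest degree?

201°

Δeast = -1340.2 − -142.9 = -1197.30; Δnorth = 651.0 − 3788.2 = -3137.20.
Bearing = atan2(Δeast, Δnorth) mod 360° = 200.89° ≈ 201°.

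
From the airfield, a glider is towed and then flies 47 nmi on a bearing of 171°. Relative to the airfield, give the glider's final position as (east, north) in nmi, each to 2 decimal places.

(7.35, -46.42)

Leg 1 (171°, 47 nmi): east 47 sin 171° = 7.35, north 47 cos 171° = -46.42
Summing: 7.35 nmi east, -46.42 nmi north → (7.35, -46.42).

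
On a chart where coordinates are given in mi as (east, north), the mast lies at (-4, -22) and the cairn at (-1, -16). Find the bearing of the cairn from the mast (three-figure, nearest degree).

Δeast = -1 − -4 = 3.00; Δnorth = -16 − -22 = 6.00.
Bearing = atan2(Δeast, Δnorth) mod 360° = 26.57° ≈ 027°.

027°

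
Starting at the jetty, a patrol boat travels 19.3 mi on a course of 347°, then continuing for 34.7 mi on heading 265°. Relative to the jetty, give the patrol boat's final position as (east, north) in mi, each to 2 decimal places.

(-38.91, 15.78)

Leg 1 (347°, 19.3 mi): east 19.3 sin 347° = -4.34, north 19.3 cos 347° = 18.81
Leg 2 (265°, 34.7 mi): east 34.7 sin 265° = -34.57, north 34.7 cos 265° = -3.02
Summing: -38.91 mi east, 15.78 mi north → (-38.91, 15.78).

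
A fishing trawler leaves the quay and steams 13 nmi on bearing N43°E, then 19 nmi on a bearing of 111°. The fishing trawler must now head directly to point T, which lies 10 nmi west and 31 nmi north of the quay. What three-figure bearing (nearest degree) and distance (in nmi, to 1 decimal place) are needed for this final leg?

308°, 46.3 nmi

Leg 1 (N43°E, 13 nmi): east 13 sin 43° = 8.87, north 13 cos 43° = 9.51
Leg 2 (111°, 19 nmi): east 19 sin 111° = 17.74, north 19 cos 111° = -6.81
Current position: (26.60, 2.70). Target: (-10, 31). Remaining: Δeast = -36.60, Δnorth = 28.30.
Bearing = atan2(-36.60, 28.30) mod 360° = 307.71°; distance = √((-36.60)² + (28.30)²) = 46.269 nmi.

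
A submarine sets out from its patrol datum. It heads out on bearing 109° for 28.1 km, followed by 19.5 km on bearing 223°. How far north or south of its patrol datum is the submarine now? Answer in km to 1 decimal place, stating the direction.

Leg 1 (109°, 28.1 km): east 28.1 sin 109° = 26.57, north 28.1 cos 109° = -9.15
Leg 2 (223°, 19.5 km): east 19.5 sin 223° = -13.30, north 19.5 cos 223° = -14.26
Net north component: -23.41 km.

23.4 km south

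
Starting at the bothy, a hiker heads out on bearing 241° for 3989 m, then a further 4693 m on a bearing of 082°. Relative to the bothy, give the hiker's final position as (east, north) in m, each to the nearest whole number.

(1158, -1281)

Leg 1 (241°, 3989 m): east 3989 sin 241° = -3488.86, north 3989 cos 241° = -1933.91
Leg 2 (082°, 4693 m): east 4693 sin 82° = 4647.33, north 4693 cos 82° = 653.14
Summing: 1158.47 m east, -1280.77 m north → (1158, -1281).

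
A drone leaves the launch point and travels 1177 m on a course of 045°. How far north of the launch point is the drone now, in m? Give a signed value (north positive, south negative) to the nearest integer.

Leg 1 (045°, 1177 m): east 1177 sin 45° = 832.26, north 1177 cos 45° = 832.26
Net north component: 832.26 m.

832 m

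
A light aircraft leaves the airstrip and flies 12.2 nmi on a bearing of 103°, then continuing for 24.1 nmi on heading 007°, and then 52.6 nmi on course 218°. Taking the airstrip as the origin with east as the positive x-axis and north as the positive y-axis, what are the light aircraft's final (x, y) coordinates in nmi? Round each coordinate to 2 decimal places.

Leg 1 (103°, 12.2 nmi): east 12.2 sin 103° = 11.89, north 12.2 cos 103° = -2.74
Leg 2 (007°, 24.1 nmi): east 24.1 sin 7° = 2.94, north 24.1 cos 7° = 23.92
Leg 3 (218°, 52.6 nmi): east 52.6 sin 218° = -32.38, north 52.6 cos 218° = -41.45
Summing: -17.56 nmi east, -20.27 nmi north → (-17.56, -20.27).

(-17.56, -20.27)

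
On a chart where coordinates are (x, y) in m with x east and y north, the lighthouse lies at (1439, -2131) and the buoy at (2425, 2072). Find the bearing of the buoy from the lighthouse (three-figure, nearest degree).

Δeast = 2425 − 1439 = 986.00; Δnorth = 2072 − -2131 = 4203.00.
Bearing = atan2(Δeast, Δnorth) mod 360° = 13.20° ≈ 013°.

013°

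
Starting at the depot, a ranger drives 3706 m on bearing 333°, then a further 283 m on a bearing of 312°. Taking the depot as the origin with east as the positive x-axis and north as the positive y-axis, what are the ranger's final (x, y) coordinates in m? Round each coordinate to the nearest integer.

(-1893, 3491)

Leg 1 (333°, 3706 m): east 3706 sin 333° = -1682.49, north 3706 cos 333° = 3302.07
Leg 2 (312°, 283 m): east 283 sin 312° = -210.31, north 283 cos 312° = 189.36
Summing: -1892.80 m east, 3491.43 m north → (-1893, 3491).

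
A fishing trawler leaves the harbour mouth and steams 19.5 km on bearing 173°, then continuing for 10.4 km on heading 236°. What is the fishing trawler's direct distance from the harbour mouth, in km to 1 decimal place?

25.9 km

Leg 1 (173°, 19.5 km): east 19.5 sin 173° = 2.38, north 19.5 cos 173° = -19.35
Leg 2 (236°, 10.4 km): east 10.4 sin 236° = -8.62, north 10.4 cos 236° = -5.82
Net: -6.25 east, -25.17 north. Distance = √((-6.25)² + (-25.17)²) = 25.934 km.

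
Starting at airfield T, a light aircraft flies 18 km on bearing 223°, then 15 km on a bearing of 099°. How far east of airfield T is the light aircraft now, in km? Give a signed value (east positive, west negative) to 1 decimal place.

Leg 1 (223°, 18 km): east 18 sin 223° = -12.28, north 18 cos 223° = -13.16
Leg 2 (099°, 15 km): east 15 sin 99° = 14.82, north 15 cos 99° = -2.35
Net east component: 2.54 km.

2.5 km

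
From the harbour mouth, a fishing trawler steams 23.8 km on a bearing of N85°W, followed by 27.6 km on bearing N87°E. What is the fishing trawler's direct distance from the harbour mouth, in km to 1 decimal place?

5.2 km

Leg 1 (N85°W, 23.8 km): east 23.8 sin 275° = -23.71, north 23.8 cos 275° = 2.07
Leg 2 (N87°E, 27.6 km): east 27.6 sin 87° = 27.56, north 27.6 cos 87° = 1.44
Net: 3.85 east, 3.52 north. Distance = √((3.85)² + (3.52)²) = 5.218 km.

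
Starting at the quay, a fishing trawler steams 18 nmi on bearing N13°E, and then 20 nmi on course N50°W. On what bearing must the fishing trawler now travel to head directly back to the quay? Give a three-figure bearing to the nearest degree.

160°

Leg 1 (N13°E, 18 nmi): east 18 sin 13° = 4.05, north 18 cos 13° = 17.54
Leg 2 (N50°W, 20 nmi): east 20 sin 310° = -15.32, north 20 cos 310° = 12.86
Net displacement: -11.27 east, 30.39 north. Direction back to start is (11.27, -30.39): bearing = atan2(11.27, -30.39) mod 360° = 159.65° ≈ 160°.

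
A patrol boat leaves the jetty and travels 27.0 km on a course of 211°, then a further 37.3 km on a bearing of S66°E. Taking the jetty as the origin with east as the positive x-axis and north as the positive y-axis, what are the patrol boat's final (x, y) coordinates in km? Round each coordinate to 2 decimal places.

(20.17, -38.31)

Leg 1 (211°, 27.0 km): east 27.0 sin 211° = -13.91, north 27.0 cos 211° = -23.14
Leg 2 (S66°E, 37.3 km): east 37.3 sin 114° = 34.08, north 37.3 cos 114° = -15.17
Summing: 20.17 km east, -38.31 km north → (20.17, -38.31).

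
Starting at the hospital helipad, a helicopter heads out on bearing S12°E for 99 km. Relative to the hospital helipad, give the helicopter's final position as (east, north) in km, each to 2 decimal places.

(20.58, -96.84)

Leg 1 (S12°E, 99 km): east 99 sin 168° = 20.58, north 99 cos 168° = -96.84
Summing: 20.58 km east, -96.84 km north → (20.58, -96.84).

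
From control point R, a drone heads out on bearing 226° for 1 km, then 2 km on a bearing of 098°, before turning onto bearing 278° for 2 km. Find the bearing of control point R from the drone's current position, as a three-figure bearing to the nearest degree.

Leg 1 (226°, 1 km): east 1 sin 226° = -0.72, north 1 cos 226° = -0.69
Leg 2 (098°, 2 km): east 2 sin 98° = 1.98, north 2 cos 98° = -0.28
Leg 3 (278°, 2 km): east 2 sin 278° = -1.98, north 2 cos 278° = 0.28
Net displacement: -0.72 east, -0.69 north. Direction back to start is (0.72, 0.69): bearing = atan2(0.72, 0.69) mod 360° = 46.00° ≈ 046°.

046°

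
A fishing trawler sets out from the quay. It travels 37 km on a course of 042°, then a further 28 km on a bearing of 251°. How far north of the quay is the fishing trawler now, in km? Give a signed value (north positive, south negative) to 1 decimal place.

Leg 1 (042°, 37 km): east 37 sin 42° = 24.76, north 37 cos 42° = 27.50
Leg 2 (251°, 28 km): east 28 sin 251° = -26.47, north 28 cos 251° = -9.12
Net north component: 18.38 km.

18.4 km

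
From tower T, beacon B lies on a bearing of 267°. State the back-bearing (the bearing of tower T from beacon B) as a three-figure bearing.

087°

Back-bearing = 267° − 180° = 087°.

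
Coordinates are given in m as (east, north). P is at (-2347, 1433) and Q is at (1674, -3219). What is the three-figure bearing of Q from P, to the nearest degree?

Δeast = 1674 − -2347 = 4021.00; Δnorth = -3219 − 1433 = -4652.00.
Bearing = atan2(Δeast, Δnorth) mod 360° = 139.16° ≈ 139°.

139°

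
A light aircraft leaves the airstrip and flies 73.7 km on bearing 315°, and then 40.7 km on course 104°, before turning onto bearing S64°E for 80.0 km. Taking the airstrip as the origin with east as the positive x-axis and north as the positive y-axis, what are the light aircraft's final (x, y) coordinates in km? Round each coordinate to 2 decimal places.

(59.28, 7.20)

Leg 1 (315°, 73.7 km): east 73.7 sin 315° = -52.11, north 73.7 cos 315° = 52.11
Leg 2 (104°, 40.7 km): east 40.7 sin 104° = 39.49, north 40.7 cos 104° = -9.85
Leg 3 (S64°E, 80.0 km): east 80.0 sin 116° = 71.90, north 80.0 cos 116° = -35.07
Summing: 59.28 km east, 7.20 km north → (59.28, 7.20).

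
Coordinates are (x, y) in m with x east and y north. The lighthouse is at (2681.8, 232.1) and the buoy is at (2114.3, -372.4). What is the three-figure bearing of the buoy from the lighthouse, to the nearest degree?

223°

Δeast = 2114.3 − 2681.8 = -567.50; Δnorth = -372.4 − 232.1 = -604.50.
Bearing = atan2(Δeast, Δnorth) mod 360° = 223.19° ≈ 223°.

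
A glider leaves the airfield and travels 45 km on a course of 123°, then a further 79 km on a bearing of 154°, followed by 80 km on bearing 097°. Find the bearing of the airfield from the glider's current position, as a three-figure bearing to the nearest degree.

305°

Leg 1 (123°, 45 km): east 45 sin 123° = 37.74, north 45 cos 123° = -24.51
Leg 2 (154°, 79 km): east 79 sin 154° = 34.63, north 79 cos 154° = -71.00
Leg 3 (097°, 80 km): east 80 sin 97° = 79.40, north 80 cos 97° = -9.75
Net displacement: 151.78 east, -105.26 north. Direction back to start is (-151.78, 105.26): bearing = atan2(-151.78, 105.26) mod 360° = 304.74° ≈ 305°.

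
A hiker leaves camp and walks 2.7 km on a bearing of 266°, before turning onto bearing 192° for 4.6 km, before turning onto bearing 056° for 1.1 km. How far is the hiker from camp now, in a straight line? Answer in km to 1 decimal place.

4.9 km

Leg 1 (266°, 2.7 km): east 2.7 sin 266° = -2.69, north 2.7 cos 266° = -0.19
Leg 2 (192°, 4.6 km): east 4.6 sin 192° = -0.96, north 4.6 cos 192° = -4.50
Leg 3 (056°, 1.1 km): east 1.1 sin 56° = 0.91, north 1.1 cos 56° = 0.62
Net: -2.74 east, -4.07 north. Distance = √((-2.74)² + (-4.07)²) = 4.907 km.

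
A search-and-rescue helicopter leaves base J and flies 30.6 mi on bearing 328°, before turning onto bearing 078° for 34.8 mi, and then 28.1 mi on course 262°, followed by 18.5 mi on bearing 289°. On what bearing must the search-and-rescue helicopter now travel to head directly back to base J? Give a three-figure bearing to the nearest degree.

142°

Leg 1 (328°, 30.6 mi): east 30.6 sin 328° = -16.22, north 30.6 cos 328° = 25.95
Leg 2 (078°, 34.8 mi): east 34.8 sin 78° = 34.04, north 34.8 cos 78° = 7.24
Leg 3 (262°, 28.1 mi): east 28.1 sin 262° = -27.83, north 28.1 cos 262° = -3.91
Leg 4 (289°, 18.5 mi): east 18.5 sin 289° = -17.49, north 18.5 cos 289° = 6.02
Net displacement: -27.49 east, 35.30 north. Direction back to start is (27.49, -35.30): bearing = atan2(27.49, -35.30) mod 360° = 142.08° ≈ 142°.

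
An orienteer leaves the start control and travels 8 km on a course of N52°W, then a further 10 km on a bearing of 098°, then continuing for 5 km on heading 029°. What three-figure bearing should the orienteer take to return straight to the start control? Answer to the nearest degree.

Leg 1 (N52°W, 8 km): east 8 sin 308° = -6.30, north 8 cos 308° = 4.93
Leg 2 (098°, 10 km): east 10 sin 98° = 9.90, north 10 cos 98° = -1.39
Leg 3 (029°, 5 km): east 5 sin 29° = 2.42, north 5 cos 29° = 4.37
Net displacement: 6.02 east, 7.91 north. Direction back to start is (-6.02, -7.91): bearing = atan2(-6.02, -7.91) mod 360° = 217.30° ≈ 217°.

217°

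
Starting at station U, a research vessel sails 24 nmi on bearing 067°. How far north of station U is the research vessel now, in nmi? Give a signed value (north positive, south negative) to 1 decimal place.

9.4 nmi

Leg 1 (067°, 24 nmi): east 24 sin 67° = 22.09, north 24 cos 67° = 9.38
Net north component: 9.38 nmi.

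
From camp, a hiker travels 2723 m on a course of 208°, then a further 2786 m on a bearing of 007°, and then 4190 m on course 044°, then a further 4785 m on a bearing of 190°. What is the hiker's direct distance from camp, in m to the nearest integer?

1758 m

Leg 1 (208°, 2723 m): east 2723 sin 208° = -1278.37, north 2723 cos 208° = -2404.27
Leg 2 (007°, 2786 m): east 2786 sin 7° = 339.53, north 2786 cos 7° = 2765.23
Leg 3 (044°, 4190 m): east 4190 sin 44° = 2910.62, north 4190 cos 44° = 3014.03
Leg 4 (190°, 4785 m): east 4785 sin 190° = -830.91, north 4785 cos 190° = -4712.31
Net: 1140.87 east, -1337.30 north. Distance = √((1140.87)² + (-1337.30)²) = 1757.829 m.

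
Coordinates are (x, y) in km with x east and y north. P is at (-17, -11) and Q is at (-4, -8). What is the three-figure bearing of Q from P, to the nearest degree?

Δeast = -4 − -17 = 13.00; Δnorth = -8 − -11 = 3.00.
Bearing = atan2(Δeast, Δnorth) mod 360° = 77.01° ≈ 077°.

077°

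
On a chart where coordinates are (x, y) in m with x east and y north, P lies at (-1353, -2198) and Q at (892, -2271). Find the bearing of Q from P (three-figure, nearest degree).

Δeast = 892 − -1353 = 2245.00; Δnorth = -2271 − -2198 = -73.00.
Bearing = atan2(Δeast, Δnorth) mod 360° = 91.86° ≈ 092°.

092°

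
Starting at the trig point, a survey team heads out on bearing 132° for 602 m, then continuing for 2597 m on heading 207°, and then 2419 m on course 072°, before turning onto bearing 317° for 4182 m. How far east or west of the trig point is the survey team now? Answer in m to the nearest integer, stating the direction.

Leg 1 (132°, 602 m): east 602 sin 132° = 447.37, north 602 cos 132° = -402.82
Leg 2 (207°, 2597 m): east 2597 sin 207° = -1179.01, north 2597 cos 207° = -2313.94
Leg 3 (072°, 2419 m): east 2419 sin 72° = 2300.61, north 2419 cos 72° = 747.51
Leg 4 (317°, 4182 m): east 4182 sin 317° = -2852.12, north 4182 cos 317° = 3058.52
Net east component: -1283.15 m.

1283 m west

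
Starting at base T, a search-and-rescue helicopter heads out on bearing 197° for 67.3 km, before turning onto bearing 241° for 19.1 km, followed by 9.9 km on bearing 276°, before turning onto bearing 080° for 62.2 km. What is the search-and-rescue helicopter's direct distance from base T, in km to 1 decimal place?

Leg 1 (197°, 67.3 km): east 67.3 sin 197° = -19.68, north 67.3 cos 197° = -64.36
Leg 2 (241°, 19.1 km): east 19.1 sin 241° = -16.71, north 19.1 cos 241° = -9.26
Leg 3 (276°, 9.9 km): east 9.9 sin 276° = -9.85, north 9.9 cos 276° = 1.03
Leg 4 (080°, 62.2 km): east 62.2 sin 80° = 61.26, north 62.2 cos 80° = 10.80
Net: 15.03 east, -61.78 north. Distance = √((15.03)² + (-61.78)²) = 63.585 km.

63.6 km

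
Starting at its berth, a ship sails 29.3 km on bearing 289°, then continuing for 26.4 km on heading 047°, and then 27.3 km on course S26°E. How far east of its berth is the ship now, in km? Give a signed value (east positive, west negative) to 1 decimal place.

Leg 1 (289°, 29.3 km): east 29.3 sin 289° = -27.70, north 29.3 cos 289° = 9.54
Leg 2 (047°, 26.4 km): east 26.4 sin 47° = 19.31, north 26.4 cos 47° = 18.00
Leg 3 (S26°E, 27.3 km): east 27.3 sin 154° = 11.97, north 27.3 cos 154° = -24.54
Net east component: 3.57 km.

3.6 km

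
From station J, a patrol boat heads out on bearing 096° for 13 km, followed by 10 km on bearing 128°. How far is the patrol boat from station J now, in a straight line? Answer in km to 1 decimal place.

22.1 km

Leg 1 (096°, 13 km): east 13 sin 96° = 12.93, north 13 cos 96° = -1.36
Leg 2 (128°, 10 km): east 10 sin 128° = 7.88, north 10 cos 128° = -6.16
Net: 20.81 east, -7.52 north. Distance = √((20.81)² + (-7.52)²) = 22.124 km.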